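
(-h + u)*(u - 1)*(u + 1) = -h*u^2 + h + u^3 - u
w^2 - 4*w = w*(w - 4)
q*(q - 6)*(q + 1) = q^3 - 5*q^2 - 6*q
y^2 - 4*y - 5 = (y - 5)*(y + 1)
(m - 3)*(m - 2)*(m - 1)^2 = m^4 - 7*m^3 + 17*m^2 - 17*m + 6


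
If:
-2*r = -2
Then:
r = 1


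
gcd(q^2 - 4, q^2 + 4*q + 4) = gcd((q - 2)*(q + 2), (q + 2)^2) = q + 2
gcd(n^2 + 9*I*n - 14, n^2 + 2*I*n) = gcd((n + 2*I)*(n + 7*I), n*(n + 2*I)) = n + 2*I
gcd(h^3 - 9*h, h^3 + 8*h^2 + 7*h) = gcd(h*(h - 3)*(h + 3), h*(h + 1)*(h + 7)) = h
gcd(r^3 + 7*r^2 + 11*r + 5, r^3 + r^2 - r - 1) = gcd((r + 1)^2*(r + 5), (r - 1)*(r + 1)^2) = r^2 + 2*r + 1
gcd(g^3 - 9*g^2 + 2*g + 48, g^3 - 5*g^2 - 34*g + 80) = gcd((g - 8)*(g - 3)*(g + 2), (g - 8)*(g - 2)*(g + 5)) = g - 8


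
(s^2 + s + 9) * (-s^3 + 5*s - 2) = -s^5 - s^4 - 4*s^3 + 3*s^2 + 43*s - 18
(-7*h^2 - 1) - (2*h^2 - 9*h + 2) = -9*h^2 + 9*h - 3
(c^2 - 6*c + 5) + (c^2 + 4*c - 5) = 2*c^2 - 2*c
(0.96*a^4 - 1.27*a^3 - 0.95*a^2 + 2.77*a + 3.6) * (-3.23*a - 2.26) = -3.1008*a^5 + 1.9325*a^4 + 5.9387*a^3 - 6.8001*a^2 - 17.8882*a - 8.136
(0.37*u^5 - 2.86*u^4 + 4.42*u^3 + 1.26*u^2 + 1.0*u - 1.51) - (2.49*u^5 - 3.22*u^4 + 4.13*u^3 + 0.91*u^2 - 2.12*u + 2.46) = -2.12*u^5 + 0.36*u^4 + 0.29*u^3 + 0.35*u^2 + 3.12*u - 3.97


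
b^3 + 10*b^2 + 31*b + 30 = (b + 2)*(b + 3)*(b + 5)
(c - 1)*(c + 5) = c^2 + 4*c - 5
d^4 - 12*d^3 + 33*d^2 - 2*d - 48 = (d - 8)*(d - 3)*(d - 2)*(d + 1)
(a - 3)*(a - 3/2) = a^2 - 9*a/2 + 9/2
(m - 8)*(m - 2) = m^2 - 10*m + 16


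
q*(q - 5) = q^2 - 5*q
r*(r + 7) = r^2 + 7*r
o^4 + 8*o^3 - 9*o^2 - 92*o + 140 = (o - 2)^2*(o + 5)*(o + 7)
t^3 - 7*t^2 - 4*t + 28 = (t - 7)*(t - 2)*(t + 2)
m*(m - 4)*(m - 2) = m^3 - 6*m^2 + 8*m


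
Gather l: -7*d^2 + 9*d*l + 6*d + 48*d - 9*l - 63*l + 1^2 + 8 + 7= -7*d^2 + 54*d + l*(9*d - 72) + 16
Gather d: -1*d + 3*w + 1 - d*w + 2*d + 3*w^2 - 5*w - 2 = d*(1 - w) + 3*w^2 - 2*w - 1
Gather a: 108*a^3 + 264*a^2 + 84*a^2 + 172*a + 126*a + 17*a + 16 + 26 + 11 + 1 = 108*a^3 + 348*a^2 + 315*a + 54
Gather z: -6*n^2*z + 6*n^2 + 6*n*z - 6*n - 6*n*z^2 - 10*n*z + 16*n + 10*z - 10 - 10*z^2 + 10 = 6*n^2 + 10*n + z^2*(-6*n - 10) + z*(-6*n^2 - 4*n + 10)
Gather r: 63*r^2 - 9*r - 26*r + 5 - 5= 63*r^2 - 35*r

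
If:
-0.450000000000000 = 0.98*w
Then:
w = -0.46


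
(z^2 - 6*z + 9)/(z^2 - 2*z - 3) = (z - 3)/(z + 1)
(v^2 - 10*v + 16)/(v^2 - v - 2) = (v - 8)/(v + 1)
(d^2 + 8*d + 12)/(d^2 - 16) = (d^2 + 8*d + 12)/(d^2 - 16)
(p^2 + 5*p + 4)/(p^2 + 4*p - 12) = (p^2 + 5*p + 4)/(p^2 + 4*p - 12)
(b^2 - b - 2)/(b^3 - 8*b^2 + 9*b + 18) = (b - 2)/(b^2 - 9*b + 18)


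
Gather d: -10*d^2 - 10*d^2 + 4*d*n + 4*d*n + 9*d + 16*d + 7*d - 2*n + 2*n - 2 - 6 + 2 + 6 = -20*d^2 + d*(8*n + 32)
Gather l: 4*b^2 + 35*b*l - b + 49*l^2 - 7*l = 4*b^2 - b + 49*l^2 + l*(35*b - 7)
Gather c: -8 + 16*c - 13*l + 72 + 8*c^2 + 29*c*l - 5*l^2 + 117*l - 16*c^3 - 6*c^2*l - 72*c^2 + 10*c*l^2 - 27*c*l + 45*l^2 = -16*c^3 + c^2*(-6*l - 64) + c*(10*l^2 + 2*l + 16) + 40*l^2 + 104*l + 64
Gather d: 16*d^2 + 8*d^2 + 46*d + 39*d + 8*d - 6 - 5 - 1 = 24*d^2 + 93*d - 12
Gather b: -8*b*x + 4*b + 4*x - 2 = b*(4 - 8*x) + 4*x - 2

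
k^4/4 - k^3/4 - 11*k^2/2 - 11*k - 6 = (k/2 + 1/2)*(k/2 + 1)*(k - 6)*(k + 2)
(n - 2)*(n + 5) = n^2 + 3*n - 10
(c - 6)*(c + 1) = c^2 - 5*c - 6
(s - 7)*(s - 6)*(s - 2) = s^3 - 15*s^2 + 68*s - 84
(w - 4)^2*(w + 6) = w^3 - 2*w^2 - 32*w + 96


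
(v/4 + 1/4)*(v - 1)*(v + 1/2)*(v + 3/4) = v^4/4 + 5*v^3/16 - 5*v^2/32 - 5*v/16 - 3/32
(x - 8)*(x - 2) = x^2 - 10*x + 16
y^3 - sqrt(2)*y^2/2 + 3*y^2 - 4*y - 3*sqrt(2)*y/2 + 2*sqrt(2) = (y - 1)*(y + 4)*(y - sqrt(2)/2)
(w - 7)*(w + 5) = w^2 - 2*w - 35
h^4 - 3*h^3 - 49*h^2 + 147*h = h*(h - 7)*(h - 3)*(h + 7)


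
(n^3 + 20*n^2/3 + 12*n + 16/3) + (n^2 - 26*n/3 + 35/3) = n^3 + 23*n^2/3 + 10*n/3 + 17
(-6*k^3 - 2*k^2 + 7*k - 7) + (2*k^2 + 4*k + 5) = -6*k^3 + 11*k - 2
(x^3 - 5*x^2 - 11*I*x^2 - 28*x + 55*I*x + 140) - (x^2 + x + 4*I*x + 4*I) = x^3 - 6*x^2 - 11*I*x^2 - 29*x + 51*I*x + 140 - 4*I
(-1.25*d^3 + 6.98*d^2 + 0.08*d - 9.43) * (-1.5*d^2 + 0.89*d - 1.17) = 1.875*d^5 - 11.5825*d^4 + 7.5547*d^3 + 6.0496*d^2 - 8.4863*d + 11.0331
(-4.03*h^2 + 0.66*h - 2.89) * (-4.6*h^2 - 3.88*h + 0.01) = 18.538*h^4 + 12.6004*h^3 + 10.6929*h^2 + 11.2198*h - 0.0289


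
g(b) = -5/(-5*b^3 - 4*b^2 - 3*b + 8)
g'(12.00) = 0.00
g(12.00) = 0.00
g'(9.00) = 0.00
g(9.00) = 0.00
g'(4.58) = -0.01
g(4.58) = 0.01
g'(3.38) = -0.02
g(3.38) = 0.02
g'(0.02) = -0.25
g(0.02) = -0.63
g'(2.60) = -0.05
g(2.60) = 0.04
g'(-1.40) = -0.32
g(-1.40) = -0.28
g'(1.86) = -0.18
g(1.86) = 0.11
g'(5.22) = -0.00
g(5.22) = 0.01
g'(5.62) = -0.00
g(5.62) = 0.00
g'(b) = -5*(15*b^2 + 8*b + 3)/(-5*b^3 - 4*b^2 - 3*b + 8)^2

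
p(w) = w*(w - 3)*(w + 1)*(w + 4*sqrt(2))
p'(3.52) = 192.65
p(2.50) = -35.69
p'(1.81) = -9.13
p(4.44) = 351.18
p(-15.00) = 35317.09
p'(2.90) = 89.83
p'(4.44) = 422.31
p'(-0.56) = 1.80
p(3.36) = 47.55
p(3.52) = 75.92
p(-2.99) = -95.05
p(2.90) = -9.68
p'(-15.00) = -10619.18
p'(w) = w*(w - 3)*(w + 1) + w*(w - 3)*(w + 4*sqrt(2)) + w*(w + 1)*(w + 4*sqrt(2)) + (w - 3)*(w + 1)*(w + 4*sqrt(2)) = 4*w^3 - 6*w^2 + 12*sqrt(2)*w^2 - 16*sqrt(2)*w - 6*w - 12*sqrt(2)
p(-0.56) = 4.47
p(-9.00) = 2888.48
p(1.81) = -45.19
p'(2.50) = 42.53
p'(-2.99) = 59.78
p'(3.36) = 162.43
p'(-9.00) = -1786.71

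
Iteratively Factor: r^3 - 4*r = (r + 2)*(r^2 - 2*r) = r*(r + 2)*(r - 2)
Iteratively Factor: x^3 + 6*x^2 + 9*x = (x + 3)*(x^2 + 3*x) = x*(x + 3)*(x + 3)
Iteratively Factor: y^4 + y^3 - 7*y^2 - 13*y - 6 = (y - 3)*(y^3 + 4*y^2 + 5*y + 2) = (y - 3)*(y + 1)*(y^2 + 3*y + 2) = (y - 3)*(y + 1)^2*(y + 2)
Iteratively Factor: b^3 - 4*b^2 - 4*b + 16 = (b - 2)*(b^2 - 2*b - 8) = (b - 2)*(b + 2)*(b - 4)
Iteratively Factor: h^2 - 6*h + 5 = (h - 1)*(h - 5)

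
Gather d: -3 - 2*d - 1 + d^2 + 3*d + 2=d^2 + d - 2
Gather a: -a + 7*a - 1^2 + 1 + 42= 6*a + 42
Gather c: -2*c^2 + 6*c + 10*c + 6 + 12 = -2*c^2 + 16*c + 18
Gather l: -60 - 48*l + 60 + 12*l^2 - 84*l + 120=12*l^2 - 132*l + 120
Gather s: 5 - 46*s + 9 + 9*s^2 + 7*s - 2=9*s^2 - 39*s + 12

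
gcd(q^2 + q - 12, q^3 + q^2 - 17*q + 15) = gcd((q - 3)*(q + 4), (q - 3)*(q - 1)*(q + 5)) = q - 3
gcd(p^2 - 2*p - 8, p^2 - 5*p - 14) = p + 2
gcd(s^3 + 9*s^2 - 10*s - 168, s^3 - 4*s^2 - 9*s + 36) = s - 4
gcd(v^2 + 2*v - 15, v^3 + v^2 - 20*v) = v + 5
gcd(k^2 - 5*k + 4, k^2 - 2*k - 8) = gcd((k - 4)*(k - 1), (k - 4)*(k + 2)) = k - 4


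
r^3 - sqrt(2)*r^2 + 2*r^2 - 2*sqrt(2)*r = r*(r + 2)*(r - sqrt(2))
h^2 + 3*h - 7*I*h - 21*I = (h + 3)*(h - 7*I)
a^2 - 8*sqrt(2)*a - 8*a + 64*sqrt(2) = (a - 8)*(a - 8*sqrt(2))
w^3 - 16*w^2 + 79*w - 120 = (w - 8)*(w - 5)*(w - 3)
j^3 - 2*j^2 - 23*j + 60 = (j - 4)*(j - 3)*(j + 5)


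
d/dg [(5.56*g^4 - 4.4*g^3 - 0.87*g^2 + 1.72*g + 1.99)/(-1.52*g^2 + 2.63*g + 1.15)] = (-16.9024*g^5 + 50.5564*g^4 + 2.432*g^3 - 14.8537*g^2 + 4.0486*g - 3.2557)/(2.3104*g^4 - 7.9952*g^3 + 3.4209*g^2 + 6.049*g + 1.3225)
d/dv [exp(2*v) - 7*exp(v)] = (2*exp(v) - 7)*exp(v)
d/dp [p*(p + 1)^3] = (p + 1)^2*(4*p + 1)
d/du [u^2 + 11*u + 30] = 2*u + 11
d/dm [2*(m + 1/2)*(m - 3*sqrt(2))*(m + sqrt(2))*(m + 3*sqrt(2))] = 8*m^3 + 3*m^2 + 6*sqrt(2)*m^2 - 72*m + 2*sqrt(2)*m - 36*sqrt(2) - 18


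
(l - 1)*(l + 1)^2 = l^3 + l^2 - l - 1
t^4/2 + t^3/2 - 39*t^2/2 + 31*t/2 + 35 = (t/2 + 1/2)*(t - 5)*(t - 2)*(t + 7)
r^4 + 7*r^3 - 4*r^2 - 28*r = r*(r - 2)*(r + 2)*(r + 7)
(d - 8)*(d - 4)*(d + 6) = d^3 - 6*d^2 - 40*d + 192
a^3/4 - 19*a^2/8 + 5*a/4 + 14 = (a/4 + 1/2)*(a - 8)*(a - 7/2)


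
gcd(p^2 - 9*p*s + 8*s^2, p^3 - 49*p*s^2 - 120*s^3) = p - 8*s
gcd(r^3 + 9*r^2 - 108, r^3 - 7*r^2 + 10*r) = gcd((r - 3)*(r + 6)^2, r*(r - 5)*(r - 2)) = 1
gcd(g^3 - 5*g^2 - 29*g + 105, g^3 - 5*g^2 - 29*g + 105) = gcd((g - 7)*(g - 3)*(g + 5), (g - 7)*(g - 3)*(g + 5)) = g^3 - 5*g^2 - 29*g + 105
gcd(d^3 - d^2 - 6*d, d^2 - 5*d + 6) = d - 3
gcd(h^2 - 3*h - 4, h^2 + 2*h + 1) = h + 1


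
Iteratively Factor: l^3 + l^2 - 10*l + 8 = (l + 4)*(l^2 - 3*l + 2) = (l - 2)*(l + 4)*(l - 1)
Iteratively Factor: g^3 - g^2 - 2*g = (g - 2)*(g^2 + g) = g*(g - 2)*(g + 1)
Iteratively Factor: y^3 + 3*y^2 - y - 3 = (y + 1)*(y^2 + 2*y - 3) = (y + 1)*(y + 3)*(y - 1)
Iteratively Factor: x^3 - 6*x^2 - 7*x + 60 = (x - 4)*(x^2 - 2*x - 15) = (x - 5)*(x - 4)*(x + 3)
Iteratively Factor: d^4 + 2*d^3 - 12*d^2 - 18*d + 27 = (d - 1)*(d^3 + 3*d^2 - 9*d - 27) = (d - 1)*(d + 3)*(d^2 - 9) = (d - 3)*(d - 1)*(d + 3)*(d + 3)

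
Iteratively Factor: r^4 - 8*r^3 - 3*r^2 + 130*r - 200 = (r + 4)*(r^3 - 12*r^2 + 45*r - 50) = (r - 2)*(r + 4)*(r^2 - 10*r + 25) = (r - 5)*(r - 2)*(r + 4)*(r - 5)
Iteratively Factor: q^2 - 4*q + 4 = (q - 2)*(q - 2)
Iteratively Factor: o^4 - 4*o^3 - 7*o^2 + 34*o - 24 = (o + 3)*(o^3 - 7*o^2 + 14*o - 8) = (o - 2)*(o + 3)*(o^2 - 5*o + 4) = (o - 2)*(o - 1)*(o + 3)*(o - 4)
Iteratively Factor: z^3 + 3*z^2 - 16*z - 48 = (z + 3)*(z^2 - 16) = (z - 4)*(z + 3)*(z + 4)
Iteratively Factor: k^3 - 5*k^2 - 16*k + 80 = (k - 4)*(k^2 - k - 20) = (k - 5)*(k - 4)*(k + 4)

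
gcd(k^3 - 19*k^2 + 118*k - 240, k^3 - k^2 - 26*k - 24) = k - 6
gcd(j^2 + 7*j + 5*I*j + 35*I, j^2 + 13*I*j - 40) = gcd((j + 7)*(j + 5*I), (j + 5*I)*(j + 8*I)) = j + 5*I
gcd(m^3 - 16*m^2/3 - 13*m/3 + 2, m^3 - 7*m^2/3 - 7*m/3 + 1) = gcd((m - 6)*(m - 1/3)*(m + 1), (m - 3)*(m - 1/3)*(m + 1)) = m^2 + 2*m/3 - 1/3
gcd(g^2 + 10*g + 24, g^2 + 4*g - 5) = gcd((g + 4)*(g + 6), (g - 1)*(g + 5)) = 1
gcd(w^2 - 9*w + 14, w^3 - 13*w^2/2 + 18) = w - 2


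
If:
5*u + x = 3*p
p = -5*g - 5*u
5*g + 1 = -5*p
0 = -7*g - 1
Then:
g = -1/7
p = -2/35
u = 27/175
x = -33/35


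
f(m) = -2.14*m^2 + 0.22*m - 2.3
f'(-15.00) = 64.42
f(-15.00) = -487.10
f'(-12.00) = 51.58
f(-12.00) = -313.10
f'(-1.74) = 7.67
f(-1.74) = -9.16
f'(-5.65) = 24.40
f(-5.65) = -71.86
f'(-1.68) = 7.41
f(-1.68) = -8.71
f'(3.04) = -12.79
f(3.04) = -21.41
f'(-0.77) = 3.52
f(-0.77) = -3.74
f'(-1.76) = 7.75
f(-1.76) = -9.32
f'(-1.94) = 8.52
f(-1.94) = -10.78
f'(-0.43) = 2.06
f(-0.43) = -2.79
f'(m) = 0.22 - 4.28*m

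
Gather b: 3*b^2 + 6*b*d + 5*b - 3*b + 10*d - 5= 3*b^2 + b*(6*d + 2) + 10*d - 5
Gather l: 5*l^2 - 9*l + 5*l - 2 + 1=5*l^2 - 4*l - 1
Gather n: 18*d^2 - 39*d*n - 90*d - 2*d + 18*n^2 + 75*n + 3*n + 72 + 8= 18*d^2 - 92*d + 18*n^2 + n*(78 - 39*d) + 80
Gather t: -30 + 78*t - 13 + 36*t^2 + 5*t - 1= 36*t^2 + 83*t - 44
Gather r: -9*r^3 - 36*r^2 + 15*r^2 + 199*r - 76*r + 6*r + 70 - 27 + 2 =-9*r^3 - 21*r^2 + 129*r + 45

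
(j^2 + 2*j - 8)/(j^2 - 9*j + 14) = (j + 4)/(j - 7)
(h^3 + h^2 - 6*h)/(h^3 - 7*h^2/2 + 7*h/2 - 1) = 2*h*(h + 3)/(2*h^2 - 3*h + 1)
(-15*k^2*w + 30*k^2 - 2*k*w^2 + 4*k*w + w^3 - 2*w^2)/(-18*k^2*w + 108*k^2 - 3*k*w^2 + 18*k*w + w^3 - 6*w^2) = (-5*k*w + 10*k + w^2 - 2*w)/(-6*k*w + 36*k + w^2 - 6*w)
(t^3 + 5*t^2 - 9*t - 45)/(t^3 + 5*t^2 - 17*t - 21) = (t^2 + 8*t + 15)/(t^2 + 8*t + 7)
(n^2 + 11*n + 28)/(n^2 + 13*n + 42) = (n + 4)/(n + 6)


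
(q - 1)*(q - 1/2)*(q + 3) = q^3 + 3*q^2/2 - 4*q + 3/2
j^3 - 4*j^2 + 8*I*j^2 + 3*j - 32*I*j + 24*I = (j - 3)*(j - 1)*(j + 8*I)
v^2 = v^2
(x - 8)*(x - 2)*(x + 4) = x^3 - 6*x^2 - 24*x + 64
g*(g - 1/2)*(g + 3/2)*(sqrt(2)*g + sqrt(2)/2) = sqrt(2)*g^4 + 3*sqrt(2)*g^3/2 - sqrt(2)*g^2/4 - 3*sqrt(2)*g/8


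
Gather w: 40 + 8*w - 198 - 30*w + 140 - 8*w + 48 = 30 - 30*w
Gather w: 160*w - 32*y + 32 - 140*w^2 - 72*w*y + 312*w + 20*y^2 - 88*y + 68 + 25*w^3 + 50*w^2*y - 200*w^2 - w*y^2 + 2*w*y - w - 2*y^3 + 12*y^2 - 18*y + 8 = 25*w^3 + w^2*(50*y - 340) + w*(-y^2 - 70*y + 471) - 2*y^3 + 32*y^2 - 138*y + 108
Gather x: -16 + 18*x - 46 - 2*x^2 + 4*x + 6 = -2*x^2 + 22*x - 56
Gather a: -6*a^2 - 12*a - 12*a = -6*a^2 - 24*a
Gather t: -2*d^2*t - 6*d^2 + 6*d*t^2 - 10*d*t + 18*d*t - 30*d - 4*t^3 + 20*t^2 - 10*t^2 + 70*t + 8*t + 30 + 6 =-6*d^2 - 30*d - 4*t^3 + t^2*(6*d + 10) + t*(-2*d^2 + 8*d + 78) + 36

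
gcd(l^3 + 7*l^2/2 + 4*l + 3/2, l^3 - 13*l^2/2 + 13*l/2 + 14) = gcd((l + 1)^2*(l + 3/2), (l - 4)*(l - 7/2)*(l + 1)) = l + 1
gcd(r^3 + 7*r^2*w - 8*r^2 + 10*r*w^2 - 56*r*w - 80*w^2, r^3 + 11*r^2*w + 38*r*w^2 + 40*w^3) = r^2 + 7*r*w + 10*w^2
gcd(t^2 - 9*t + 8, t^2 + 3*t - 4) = t - 1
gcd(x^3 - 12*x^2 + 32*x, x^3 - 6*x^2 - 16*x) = x^2 - 8*x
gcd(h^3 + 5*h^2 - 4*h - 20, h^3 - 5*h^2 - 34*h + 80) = h^2 + 3*h - 10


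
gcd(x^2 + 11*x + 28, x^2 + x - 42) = x + 7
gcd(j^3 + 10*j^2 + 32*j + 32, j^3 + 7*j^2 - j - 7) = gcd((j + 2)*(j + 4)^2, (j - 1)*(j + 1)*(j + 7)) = 1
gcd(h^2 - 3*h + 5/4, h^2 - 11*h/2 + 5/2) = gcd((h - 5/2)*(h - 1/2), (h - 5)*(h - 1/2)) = h - 1/2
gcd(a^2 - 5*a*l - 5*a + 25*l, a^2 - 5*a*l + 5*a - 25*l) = a - 5*l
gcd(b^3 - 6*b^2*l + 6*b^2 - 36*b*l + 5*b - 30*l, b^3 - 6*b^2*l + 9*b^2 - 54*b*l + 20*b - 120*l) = b^2 - 6*b*l + 5*b - 30*l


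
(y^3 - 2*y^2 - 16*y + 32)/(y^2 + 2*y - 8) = y - 4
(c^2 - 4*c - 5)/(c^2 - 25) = (c + 1)/(c + 5)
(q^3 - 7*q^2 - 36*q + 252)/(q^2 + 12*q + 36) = (q^2 - 13*q + 42)/(q + 6)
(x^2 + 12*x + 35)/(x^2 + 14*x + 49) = (x + 5)/(x + 7)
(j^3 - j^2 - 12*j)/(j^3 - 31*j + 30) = j*(j^2 - j - 12)/(j^3 - 31*j + 30)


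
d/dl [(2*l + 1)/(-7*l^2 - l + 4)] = (-14*l^2 - 2*l + (2*l + 1)*(14*l + 1) + 8)/(7*l^2 + l - 4)^2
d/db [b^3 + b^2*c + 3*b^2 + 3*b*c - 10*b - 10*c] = 3*b^2 + 2*b*c + 6*b + 3*c - 10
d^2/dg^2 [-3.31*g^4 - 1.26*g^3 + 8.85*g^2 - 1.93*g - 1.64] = -39.72*g^2 - 7.56*g + 17.7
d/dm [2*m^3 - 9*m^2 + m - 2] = 6*m^2 - 18*m + 1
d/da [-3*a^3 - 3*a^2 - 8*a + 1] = -9*a^2 - 6*a - 8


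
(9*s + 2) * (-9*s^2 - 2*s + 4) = -81*s^3 - 36*s^2 + 32*s + 8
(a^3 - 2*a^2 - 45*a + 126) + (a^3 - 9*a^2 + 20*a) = 2*a^3 - 11*a^2 - 25*a + 126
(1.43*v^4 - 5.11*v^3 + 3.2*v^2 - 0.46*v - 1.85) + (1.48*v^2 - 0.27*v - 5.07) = 1.43*v^4 - 5.11*v^3 + 4.68*v^2 - 0.73*v - 6.92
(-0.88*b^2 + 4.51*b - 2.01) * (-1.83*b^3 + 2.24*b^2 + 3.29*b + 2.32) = 1.6104*b^5 - 10.2245*b^4 + 10.8855*b^3 + 8.2939*b^2 + 3.8503*b - 4.6632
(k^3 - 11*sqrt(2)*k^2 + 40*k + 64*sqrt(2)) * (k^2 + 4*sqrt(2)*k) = k^5 - 7*sqrt(2)*k^4 - 48*k^3 + 224*sqrt(2)*k^2 + 512*k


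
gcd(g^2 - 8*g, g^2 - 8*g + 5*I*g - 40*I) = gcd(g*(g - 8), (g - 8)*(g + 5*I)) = g - 8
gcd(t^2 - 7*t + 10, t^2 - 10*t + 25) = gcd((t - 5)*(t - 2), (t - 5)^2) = t - 5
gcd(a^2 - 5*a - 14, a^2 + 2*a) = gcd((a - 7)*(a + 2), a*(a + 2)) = a + 2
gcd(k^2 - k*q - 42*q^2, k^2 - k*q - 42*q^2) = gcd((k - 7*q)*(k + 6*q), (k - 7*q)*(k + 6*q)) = -k^2 + k*q + 42*q^2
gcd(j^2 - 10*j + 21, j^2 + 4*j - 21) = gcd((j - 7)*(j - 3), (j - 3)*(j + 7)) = j - 3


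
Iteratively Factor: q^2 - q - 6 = (q - 3)*(q + 2)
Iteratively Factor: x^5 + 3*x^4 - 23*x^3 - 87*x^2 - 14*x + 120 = (x - 1)*(x^4 + 4*x^3 - 19*x^2 - 106*x - 120) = (x - 1)*(x + 3)*(x^3 + x^2 - 22*x - 40) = (x - 1)*(x + 3)*(x + 4)*(x^2 - 3*x - 10) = (x - 5)*(x - 1)*(x + 3)*(x + 4)*(x + 2)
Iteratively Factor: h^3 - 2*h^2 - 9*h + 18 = (h - 2)*(h^2 - 9) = (h - 2)*(h + 3)*(h - 3)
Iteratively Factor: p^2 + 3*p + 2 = (p + 1)*(p + 2)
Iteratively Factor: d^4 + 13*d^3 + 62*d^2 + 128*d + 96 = (d + 2)*(d^3 + 11*d^2 + 40*d + 48) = (d + 2)*(d + 4)*(d^2 + 7*d + 12) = (d + 2)*(d + 4)^2*(d + 3)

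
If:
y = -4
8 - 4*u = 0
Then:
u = 2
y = -4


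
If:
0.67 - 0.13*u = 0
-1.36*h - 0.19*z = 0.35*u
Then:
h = -0.139705882352941*z - 1.32635746606335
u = 5.15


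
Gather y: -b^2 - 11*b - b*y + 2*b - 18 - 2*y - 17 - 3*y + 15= -b^2 - 9*b + y*(-b - 5) - 20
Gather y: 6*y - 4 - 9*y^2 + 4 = -9*y^2 + 6*y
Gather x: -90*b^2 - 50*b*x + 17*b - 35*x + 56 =-90*b^2 + 17*b + x*(-50*b - 35) + 56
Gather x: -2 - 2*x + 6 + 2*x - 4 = 0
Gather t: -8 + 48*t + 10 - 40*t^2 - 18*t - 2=-40*t^2 + 30*t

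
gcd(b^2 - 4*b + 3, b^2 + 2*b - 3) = b - 1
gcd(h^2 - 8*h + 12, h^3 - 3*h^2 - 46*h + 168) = h - 6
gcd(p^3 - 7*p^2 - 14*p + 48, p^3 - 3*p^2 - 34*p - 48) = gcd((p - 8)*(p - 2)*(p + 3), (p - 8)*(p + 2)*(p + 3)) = p^2 - 5*p - 24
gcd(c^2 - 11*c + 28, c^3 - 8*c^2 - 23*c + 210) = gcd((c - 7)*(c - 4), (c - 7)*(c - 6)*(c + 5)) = c - 7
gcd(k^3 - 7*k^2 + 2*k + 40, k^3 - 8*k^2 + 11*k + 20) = k^2 - 9*k + 20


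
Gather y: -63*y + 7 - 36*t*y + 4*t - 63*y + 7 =4*t + y*(-36*t - 126) + 14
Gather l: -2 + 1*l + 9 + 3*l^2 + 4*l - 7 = 3*l^2 + 5*l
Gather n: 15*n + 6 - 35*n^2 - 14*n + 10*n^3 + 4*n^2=10*n^3 - 31*n^2 + n + 6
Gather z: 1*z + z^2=z^2 + z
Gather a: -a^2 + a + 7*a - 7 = -a^2 + 8*a - 7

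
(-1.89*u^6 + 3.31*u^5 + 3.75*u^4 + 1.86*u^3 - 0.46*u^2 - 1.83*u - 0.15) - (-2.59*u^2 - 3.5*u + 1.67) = -1.89*u^6 + 3.31*u^5 + 3.75*u^4 + 1.86*u^3 + 2.13*u^2 + 1.67*u - 1.82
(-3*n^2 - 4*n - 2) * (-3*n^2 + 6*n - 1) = 9*n^4 - 6*n^3 - 15*n^2 - 8*n + 2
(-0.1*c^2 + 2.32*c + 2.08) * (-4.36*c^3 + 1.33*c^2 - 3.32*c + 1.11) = 0.436*c^5 - 10.2482*c^4 - 5.6512*c^3 - 5.047*c^2 - 4.3304*c + 2.3088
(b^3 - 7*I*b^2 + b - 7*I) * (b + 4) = b^4 + 4*b^3 - 7*I*b^3 + b^2 - 28*I*b^2 + 4*b - 7*I*b - 28*I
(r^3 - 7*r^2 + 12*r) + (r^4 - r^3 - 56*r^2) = r^4 - 63*r^2 + 12*r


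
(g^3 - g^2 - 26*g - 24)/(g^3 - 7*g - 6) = (g^2 - 2*g - 24)/(g^2 - g - 6)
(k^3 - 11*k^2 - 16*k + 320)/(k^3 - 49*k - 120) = (k - 8)/(k + 3)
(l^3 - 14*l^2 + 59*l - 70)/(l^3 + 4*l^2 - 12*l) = (l^2 - 12*l + 35)/(l*(l + 6))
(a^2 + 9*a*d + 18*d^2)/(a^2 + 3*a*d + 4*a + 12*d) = (a + 6*d)/(a + 4)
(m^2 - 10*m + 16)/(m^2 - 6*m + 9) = (m^2 - 10*m + 16)/(m^2 - 6*m + 9)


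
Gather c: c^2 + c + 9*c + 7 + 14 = c^2 + 10*c + 21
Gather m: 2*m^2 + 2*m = 2*m^2 + 2*m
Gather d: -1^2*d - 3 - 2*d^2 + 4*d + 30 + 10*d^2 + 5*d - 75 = 8*d^2 + 8*d - 48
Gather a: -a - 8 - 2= -a - 10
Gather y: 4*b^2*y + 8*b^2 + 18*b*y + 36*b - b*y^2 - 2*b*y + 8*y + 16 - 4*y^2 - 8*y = 8*b^2 + 36*b + y^2*(-b - 4) + y*(4*b^2 + 16*b) + 16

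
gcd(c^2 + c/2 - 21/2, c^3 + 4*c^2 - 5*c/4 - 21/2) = c + 7/2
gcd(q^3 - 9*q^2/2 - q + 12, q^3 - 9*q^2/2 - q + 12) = q^3 - 9*q^2/2 - q + 12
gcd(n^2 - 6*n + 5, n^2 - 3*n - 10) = n - 5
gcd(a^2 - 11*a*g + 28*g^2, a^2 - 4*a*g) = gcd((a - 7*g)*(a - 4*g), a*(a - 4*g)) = a - 4*g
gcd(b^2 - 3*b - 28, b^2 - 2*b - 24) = b + 4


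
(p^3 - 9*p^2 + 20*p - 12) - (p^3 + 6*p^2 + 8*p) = -15*p^2 + 12*p - 12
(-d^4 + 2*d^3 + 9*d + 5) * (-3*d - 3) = 3*d^5 - 3*d^4 - 6*d^3 - 27*d^2 - 42*d - 15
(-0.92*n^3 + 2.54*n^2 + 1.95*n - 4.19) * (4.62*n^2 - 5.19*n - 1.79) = -4.2504*n^5 + 16.5096*n^4 - 2.5268*n^3 - 34.0249*n^2 + 18.2556*n + 7.5001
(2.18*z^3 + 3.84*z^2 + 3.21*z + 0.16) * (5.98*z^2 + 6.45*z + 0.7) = 13.0364*z^5 + 37.0242*z^4 + 45.4898*z^3 + 24.3493*z^2 + 3.279*z + 0.112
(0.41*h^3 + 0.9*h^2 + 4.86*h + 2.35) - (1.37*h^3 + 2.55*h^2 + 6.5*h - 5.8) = -0.96*h^3 - 1.65*h^2 - 1.64*h + 8.15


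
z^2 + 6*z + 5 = (z + 1)*(z + 5)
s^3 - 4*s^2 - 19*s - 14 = (s - 7)*(s + 1)*(s + 2)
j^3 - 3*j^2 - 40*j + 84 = (j - 7)*(j - 2)*(j + 6)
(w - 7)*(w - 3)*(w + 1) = w^3 - 9*w^2 + 11*w + 21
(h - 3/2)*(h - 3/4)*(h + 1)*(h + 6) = h^4 + 19*h^3/4 - 69*h^2/8 - 45*h/8 + 27/4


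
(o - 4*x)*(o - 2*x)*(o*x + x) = o^3*x - 6*o^2*x^2 + o^2*x + 8*o*x^3 - 6*o*x^2 + 8*x^3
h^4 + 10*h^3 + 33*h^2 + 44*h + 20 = (h + 1)*(h + 2)^2*(h + 5)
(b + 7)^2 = b^2 + 14*b + 49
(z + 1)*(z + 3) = z^2 + 4*z + 3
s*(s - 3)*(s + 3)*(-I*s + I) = -I*s^4 + I*s^3 + 9*I*s^2 - 9*I*s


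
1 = 1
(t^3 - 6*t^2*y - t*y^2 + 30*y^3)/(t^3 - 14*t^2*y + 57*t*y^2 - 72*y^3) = (t^2 - 3*t*y - 10*y^2)/(t^2 - 11*t*y + 24*y^2)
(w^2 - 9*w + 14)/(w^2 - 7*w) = (w - 2)/w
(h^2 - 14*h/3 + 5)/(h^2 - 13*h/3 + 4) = (3*h - 5)/(3*h - 4)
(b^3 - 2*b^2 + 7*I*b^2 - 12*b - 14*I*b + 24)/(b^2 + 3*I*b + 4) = (b^2 + b*(-2 + 3*I) - 6*I)/(b - I)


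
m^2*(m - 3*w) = m^3 - 3*m^2*w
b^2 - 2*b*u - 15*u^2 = (b - 5*u)*(b + 3*u)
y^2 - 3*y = y*(y - 3)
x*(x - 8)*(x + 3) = x^3 - 5*x^2 - 24*x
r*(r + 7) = r^2 + 7*r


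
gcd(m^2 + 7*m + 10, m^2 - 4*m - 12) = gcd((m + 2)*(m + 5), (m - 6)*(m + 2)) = m + 2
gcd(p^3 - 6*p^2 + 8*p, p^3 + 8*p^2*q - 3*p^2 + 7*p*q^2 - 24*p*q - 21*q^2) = 1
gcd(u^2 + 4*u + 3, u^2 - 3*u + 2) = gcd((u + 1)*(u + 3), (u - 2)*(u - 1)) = 1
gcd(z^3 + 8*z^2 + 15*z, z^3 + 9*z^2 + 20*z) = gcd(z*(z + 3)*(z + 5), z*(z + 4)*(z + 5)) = z^2 + 5*z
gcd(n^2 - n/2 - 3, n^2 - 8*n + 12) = n - 2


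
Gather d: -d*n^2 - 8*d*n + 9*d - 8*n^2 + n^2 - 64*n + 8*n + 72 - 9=d*(-n^2 - 8*n + 9) - 7*n^2 - 56*n + 63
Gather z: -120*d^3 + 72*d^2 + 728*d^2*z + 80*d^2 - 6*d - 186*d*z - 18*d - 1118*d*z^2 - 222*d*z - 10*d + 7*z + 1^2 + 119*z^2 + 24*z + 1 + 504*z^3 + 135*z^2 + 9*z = -120*d^3 + 152*d^2 - 34*d + 504*z^3 + z^2*(254 - 1118*d) + z*(728*d^2 - 408*d + 40) + 2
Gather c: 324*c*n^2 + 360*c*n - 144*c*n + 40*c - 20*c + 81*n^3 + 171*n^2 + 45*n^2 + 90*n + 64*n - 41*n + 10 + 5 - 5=c*(324*n^2 + 216*n + 20) + 81*n^3 + 216*n^2 + 113*n + 10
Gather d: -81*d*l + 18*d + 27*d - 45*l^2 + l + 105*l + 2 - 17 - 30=d*(45 - 81*l) - 45*l^2 + 106*l - 45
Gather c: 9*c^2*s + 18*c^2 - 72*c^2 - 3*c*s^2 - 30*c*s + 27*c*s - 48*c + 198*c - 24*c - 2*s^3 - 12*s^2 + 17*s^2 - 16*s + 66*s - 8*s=c^2*(9*s - 54) + c*(-3*s^2 - 3*s + 126) - 2*s^3 + 5*s^2 + 42*s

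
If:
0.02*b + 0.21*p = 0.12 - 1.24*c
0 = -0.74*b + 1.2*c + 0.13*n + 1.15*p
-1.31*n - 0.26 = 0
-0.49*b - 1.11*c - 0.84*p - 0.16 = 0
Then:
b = -0.21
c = 0.14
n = -0.20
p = -0.26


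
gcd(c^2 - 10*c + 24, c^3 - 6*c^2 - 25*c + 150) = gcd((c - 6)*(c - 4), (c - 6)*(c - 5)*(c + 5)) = c - 6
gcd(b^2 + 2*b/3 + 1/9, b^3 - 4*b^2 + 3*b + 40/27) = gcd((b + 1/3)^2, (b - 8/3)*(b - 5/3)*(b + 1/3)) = b + 1/3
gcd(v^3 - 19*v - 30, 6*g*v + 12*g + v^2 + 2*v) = v + 2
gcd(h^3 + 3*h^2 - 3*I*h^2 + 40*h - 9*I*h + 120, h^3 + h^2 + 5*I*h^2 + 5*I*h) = h + 5*I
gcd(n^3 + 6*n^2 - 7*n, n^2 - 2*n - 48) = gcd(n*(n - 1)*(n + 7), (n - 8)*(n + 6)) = 1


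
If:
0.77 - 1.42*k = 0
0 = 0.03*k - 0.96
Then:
No Solution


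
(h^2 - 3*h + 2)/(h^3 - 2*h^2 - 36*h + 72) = (h - 1)/(h^2 - 36)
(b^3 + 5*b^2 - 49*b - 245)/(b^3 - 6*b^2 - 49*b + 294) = (b + 5)/(b - 6)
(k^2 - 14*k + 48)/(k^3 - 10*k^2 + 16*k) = (k - 6)/(k*(k - 2))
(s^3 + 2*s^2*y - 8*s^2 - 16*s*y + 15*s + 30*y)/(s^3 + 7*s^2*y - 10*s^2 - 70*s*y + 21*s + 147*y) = (s^2 + 2*s*y - 5*s - 10*y)/(s^2 + 7*s*y - 7*s - 49*y)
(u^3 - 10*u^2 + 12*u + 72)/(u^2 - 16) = (u^3 - 10*u^2 + 12*u + 72)/(u^2 - 16)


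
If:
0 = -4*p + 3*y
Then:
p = 3*y/4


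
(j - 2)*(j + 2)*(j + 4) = j^3 + 4*j^2 - 4*j - 16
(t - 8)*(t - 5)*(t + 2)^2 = t^4 - 9*t^3 - 8*t^2 + 108*t + 160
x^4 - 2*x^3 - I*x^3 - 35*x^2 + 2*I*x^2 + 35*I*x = x*(x - 7)*(x + 5)*(x - I)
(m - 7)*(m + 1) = m^2 - 6*m - 7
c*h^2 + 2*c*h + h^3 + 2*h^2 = h*(c + h)*(h + 2)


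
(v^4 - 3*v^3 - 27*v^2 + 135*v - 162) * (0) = 0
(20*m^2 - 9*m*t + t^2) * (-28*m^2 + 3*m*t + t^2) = -560*m^4 + 312*m^3*t - 35*m^2*t^2 - 6*m*t^3 + t^4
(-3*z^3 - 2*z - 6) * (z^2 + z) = -3*z^5 - 3*z^4 - 2*z^3 - 8*z^2 - 6*z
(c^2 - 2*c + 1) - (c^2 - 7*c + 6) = 5*c - 5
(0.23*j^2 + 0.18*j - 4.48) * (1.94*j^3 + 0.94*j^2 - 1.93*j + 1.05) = 0.4462*j^5 + 0.5654*j^4 - 8.9659*j^3 - 4.3171*j^2 + 8.8354*j - 4.704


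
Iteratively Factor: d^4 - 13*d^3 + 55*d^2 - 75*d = (d)*(d^3 - 13*d^2 + 55*d - 75) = d*(d - 5)*(d^2 - 8*d + 15) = d*(d - 5)^2*(d - 3)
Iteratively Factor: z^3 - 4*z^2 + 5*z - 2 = (z - 1)*(z^2 - 3*z + 2) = (z - 1)^2*(z - 2)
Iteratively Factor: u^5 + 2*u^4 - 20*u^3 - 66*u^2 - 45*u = (u + 3)*(u^4 - u^3 - 17*u^2 - 15*u) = (u + 3)^2*(u^3 - 4*u^2 - 5*u) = u*(u + 3)^2*(u^2 - 4*u - 5) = u*(u - 5)*(u + 3)^2*(u + 1)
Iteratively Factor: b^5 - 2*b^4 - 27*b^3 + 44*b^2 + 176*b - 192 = (b - 1)*(b^4 - b^3 - 28*b^2 + 16*b + 192) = (b - 4)*(b - 1)*(b^3 + 3*b^2 - 16*b - 48) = (b - 4)*(b - 1)*(b + 3)*(b^2 - 16) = (b - 4)*(b - 1)*(b + 3)*(b + 4)*(b - 4)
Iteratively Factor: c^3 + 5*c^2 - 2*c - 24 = (c + 4)*(c^2 + c - 6) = (c - 2)*(c + 4)*(c + 3)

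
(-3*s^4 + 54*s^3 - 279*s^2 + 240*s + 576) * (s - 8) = -3*s^5 + 78*s^4 - 711*s^3 + 2472*s^2 - 1344*s - 4608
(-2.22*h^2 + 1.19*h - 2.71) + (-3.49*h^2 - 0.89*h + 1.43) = -5.71*h^2 + 0.3*h - 1.28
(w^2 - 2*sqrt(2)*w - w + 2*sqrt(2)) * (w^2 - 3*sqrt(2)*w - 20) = w^4 - 5*sqrt(2)*w^3 - w^3 - 8*w^2 + 5*sqrt(2)*w^2 + 8*w + 40*sqrt(2)*w - 40*sqrt(2)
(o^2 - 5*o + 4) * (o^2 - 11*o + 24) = o^4 - 16*o^3 + 83*o^2 - 164*o + 96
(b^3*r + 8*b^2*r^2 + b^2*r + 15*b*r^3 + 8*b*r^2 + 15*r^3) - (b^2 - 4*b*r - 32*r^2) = b^3*r + 8*b^2*r^2 + b^2*r - b^2 + 15*b*r^3 + 8*b*r^2 + 4*b*r + 15*r^3 + 32*r^2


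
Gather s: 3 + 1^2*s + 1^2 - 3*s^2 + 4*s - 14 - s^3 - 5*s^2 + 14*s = -s^3 - 8*s^2 + 19*s - 10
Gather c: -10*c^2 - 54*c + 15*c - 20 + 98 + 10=-10*c^2 - 39*c + 88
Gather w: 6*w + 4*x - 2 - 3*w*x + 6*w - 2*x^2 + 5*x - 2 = w*(12 - 3*x) - 2*x^2 + 9*x - 4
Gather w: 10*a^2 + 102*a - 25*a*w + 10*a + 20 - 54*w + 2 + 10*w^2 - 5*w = 10*a^2 + 112*a + 10*w^2 + w*(-25*a - 59) + 22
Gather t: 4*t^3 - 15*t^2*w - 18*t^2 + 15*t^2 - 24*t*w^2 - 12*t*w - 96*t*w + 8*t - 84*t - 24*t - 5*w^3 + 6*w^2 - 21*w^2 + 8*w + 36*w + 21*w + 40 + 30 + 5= 4*t^3 + t^2*(-15*w - 3) + t*(-24*w^2 - 108*w - 100) - 5*w^3 - 15*w^2 + 65*w + 75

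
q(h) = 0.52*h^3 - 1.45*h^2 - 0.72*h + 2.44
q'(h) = 1.56*h^2 - 2.9*h - 0.72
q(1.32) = 0.16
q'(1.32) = -1.83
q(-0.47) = 2.40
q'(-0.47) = 0.99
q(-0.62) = 2.21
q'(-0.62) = 1.68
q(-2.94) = -21.19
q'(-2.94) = 21.29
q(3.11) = 1.82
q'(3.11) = 5.35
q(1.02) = 0.75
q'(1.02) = -2.05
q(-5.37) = -116.03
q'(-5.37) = 59.84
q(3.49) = 4.37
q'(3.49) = 8.16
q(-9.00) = -487.61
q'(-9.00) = 151.74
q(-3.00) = -22.49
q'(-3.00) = 22.02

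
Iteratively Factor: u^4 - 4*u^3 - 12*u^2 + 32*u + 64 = (u + 2)*(u^3 - 6*u^2 + 32) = (u - 4)*(u + 2)*(u^2 - 2*u - 8) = (u - 4)*(u + 2)^2*(u - 4)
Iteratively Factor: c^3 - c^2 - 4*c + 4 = (c + 2)*(c^2 - 3*c + 2) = (c - 2)*(c + 2)*(c - 1)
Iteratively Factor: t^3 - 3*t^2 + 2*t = (t - 2)*(t^2 - t) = (t - 2)*(t - 1)*(t)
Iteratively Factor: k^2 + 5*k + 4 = (k + 4)*(k + 1)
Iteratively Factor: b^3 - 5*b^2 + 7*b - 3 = (b - 3)*(b^2 - 2*b + 1) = (b - 3)*(b - 1)*(b - 1)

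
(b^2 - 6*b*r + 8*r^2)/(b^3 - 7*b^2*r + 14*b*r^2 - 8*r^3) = 1/(b - r)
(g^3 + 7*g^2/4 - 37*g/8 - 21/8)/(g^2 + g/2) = g + 5/4 - 21/(4*g)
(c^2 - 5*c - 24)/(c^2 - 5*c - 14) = (-c^2 + 5*c + 24)/(-c^2 + 5*c + 14)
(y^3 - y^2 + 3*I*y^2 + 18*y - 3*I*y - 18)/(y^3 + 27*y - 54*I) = (y - 1)/(y - 3*I)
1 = 1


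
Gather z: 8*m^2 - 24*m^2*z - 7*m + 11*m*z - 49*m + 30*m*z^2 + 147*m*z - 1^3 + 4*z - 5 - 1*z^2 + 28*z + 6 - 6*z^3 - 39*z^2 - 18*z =8*m^2 - 56*m - 6*z^3 + z^2*(30*m - 40) + z*(-24*m^2 + 158*m + 14)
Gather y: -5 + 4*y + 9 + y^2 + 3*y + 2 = y^2 + 7*y + 6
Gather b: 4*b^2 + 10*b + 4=4*b^2 + 10*b + 4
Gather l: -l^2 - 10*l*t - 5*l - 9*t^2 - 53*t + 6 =-l^2 + l*(-10*t - 5) - 9*t^2 - 53*t + 6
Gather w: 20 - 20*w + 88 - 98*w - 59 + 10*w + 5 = 54 - 108*w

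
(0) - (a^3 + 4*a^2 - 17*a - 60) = -a^3 - 4*a^2 + 17*a + 60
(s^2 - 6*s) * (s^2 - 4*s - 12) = s^4 - 10*s^3 + 12*s^2 + 72*s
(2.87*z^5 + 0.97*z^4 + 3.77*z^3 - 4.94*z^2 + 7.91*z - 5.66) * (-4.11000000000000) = -11.7957*z^5 - 3.9867*z^4 - 15.4947*z^3 + 20.3034*z^2 - 32.5101*z + 23.2626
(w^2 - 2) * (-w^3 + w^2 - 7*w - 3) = -w^5 + w^4 - 5*w^3 - 5*w^2 + 14*w + 6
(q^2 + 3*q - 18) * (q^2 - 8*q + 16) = q^4 - 5*q^3 - 26*q^2 + 192*q - 288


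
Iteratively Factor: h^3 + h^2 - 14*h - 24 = (h - 4)*(h^2 + 5*h + 6) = (h - 4)*(h + 2)*(h + 3)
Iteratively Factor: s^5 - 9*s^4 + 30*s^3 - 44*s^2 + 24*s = (s - 2)*(s^4 - 7*s^3 + 16*s^2 - 12*s) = (s - 3)*(s - 2)*(s^3 - 4*s^2 + 4*s) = (s - 3)*(s - 2)^2*(s^2 - 2*s) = s*(s - 3)*(s - 2)^2*(s - 2)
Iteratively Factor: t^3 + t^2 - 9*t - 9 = (t + 3)*(t^2 - 2*t - 3) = (t + 1)*(t + 3)*(t - 3)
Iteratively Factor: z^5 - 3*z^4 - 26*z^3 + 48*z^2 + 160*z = (z - 4)*(z^4 + z^3 - 22*z^2 - 40*z) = (z - 5)*(z - 4)*(z^3 + 6*z^2 + 8*z) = z*(z - 5)*(z - 4)*(z^2 + 6*z + 8) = z*(z - 5)*(z - 4)*(z + 2)*(z + 4)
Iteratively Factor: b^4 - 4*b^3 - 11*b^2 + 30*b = (b - 2)*(b^3 - 2*b^2 - 15*b) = (b - 2)*(b + 3)*(b^2 - 5*b) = b*(b - 2)*(b + 3)*(b - 5)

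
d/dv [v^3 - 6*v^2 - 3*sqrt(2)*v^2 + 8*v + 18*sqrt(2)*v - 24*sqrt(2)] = 3*v^2 - 12*v - 6*sqrt(2)*v + 8 + 18*sqrt(2)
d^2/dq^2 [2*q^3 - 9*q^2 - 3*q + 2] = 12*q - 18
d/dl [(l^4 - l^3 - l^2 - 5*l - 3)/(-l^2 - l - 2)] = (-2*l^5 - 2*l^4 - 6*l^3 + 2*l^2 - 2*l + 7)/(l^4 + 2*l^3 + 5*l^2 + 4*l + 4)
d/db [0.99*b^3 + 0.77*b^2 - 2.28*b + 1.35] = 2.97*b^2 + 1.54*b - 2.28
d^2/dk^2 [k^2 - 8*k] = 2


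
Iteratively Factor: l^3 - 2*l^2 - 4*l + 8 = (l + 2)*(l^2 - 4*l + 4) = (l - 2)*(l + 2)*(l - 2)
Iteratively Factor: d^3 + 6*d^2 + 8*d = (d + 2)*(d^2 + 4*d) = d*(d + 2)*(d + 4)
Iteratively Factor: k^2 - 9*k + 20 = (k - 5)*(k - 4)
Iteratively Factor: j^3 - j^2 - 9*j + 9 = (j - 3)*(j^2 + 2*j - 3) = (j - 3)*(j + 3)*(j - 1)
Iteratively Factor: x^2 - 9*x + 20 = (x - 5)*(x - 4)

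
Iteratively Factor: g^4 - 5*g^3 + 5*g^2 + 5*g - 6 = (g - 1)*(g^3 - 4*g^2 + g + 6) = (g - 1)*(g + 1)*(g^2 - 5*g + 6) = (g - 3)*(g - 1)*(g + 1)*(g - 2)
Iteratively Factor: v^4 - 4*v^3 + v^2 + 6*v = (v - 2)*(v^3 - 2*v^2 - 3*v) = v*(v - 2)*(v^2 - 2*v - 3) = v*(v - 3)*(v - 2)*(v + 1)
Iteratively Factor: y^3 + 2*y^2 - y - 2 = (y - 1)*(y^2 + 3*y + 2) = (y - 1)*(y + 2)*(y + 1)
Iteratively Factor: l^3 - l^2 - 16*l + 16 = (l + 4)*(l^2 - 5*l + 4) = (l - 4)*(l + 4)*(l - 1)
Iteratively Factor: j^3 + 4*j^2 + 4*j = (j + 2)*(j^2 + 2*j) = (j + 2)^2*(j)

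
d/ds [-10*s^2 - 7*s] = -20*s - 7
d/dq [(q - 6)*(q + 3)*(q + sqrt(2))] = 3*q^2 - 6*q + 2*sqrt(2)*q - 18 - 3*sqrt(2)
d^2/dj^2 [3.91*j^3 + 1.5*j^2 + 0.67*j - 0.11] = 23.46*j + 3.0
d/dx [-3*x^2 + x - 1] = 1 - 6*x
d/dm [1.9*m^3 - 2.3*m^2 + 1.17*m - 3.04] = 5.7*m^2 - 4.6*m + 1.17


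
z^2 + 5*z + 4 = (z + 1)*(z + 4)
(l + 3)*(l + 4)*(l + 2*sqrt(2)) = l^3 + 2*sqrt(2)*l^2 + 7*l^2 + 12*l + 14*sqrt(2)*l + 24*sqrt(2)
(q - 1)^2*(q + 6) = q^3 + 4*q^2 - 11*q + 6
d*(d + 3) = d^2 + 3*d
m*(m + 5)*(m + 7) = m^3 + 12*m^2 + 35*m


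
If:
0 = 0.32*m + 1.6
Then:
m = -5.00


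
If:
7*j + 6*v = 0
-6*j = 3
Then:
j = -1/2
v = 7/12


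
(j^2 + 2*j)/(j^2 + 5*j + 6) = j/(j + 3)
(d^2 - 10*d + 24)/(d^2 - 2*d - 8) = (d - 6)/(d + 2)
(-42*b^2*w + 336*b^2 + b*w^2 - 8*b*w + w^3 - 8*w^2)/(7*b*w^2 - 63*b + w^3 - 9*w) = (-6*b*w + 48*b + w^2 - 8*w)/(w^2 - 9)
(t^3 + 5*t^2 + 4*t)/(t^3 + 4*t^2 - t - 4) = t/(t - 1)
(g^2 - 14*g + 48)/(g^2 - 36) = (g - 8)/(g + 6)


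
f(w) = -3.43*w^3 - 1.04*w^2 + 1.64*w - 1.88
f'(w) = -10.29*w^2 - 2.08*w + 1.64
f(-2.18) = 25.14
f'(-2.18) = -42.73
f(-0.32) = -2.40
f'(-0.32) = 1.25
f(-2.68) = 52.28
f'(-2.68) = -66.69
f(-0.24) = -2.29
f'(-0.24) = 1.55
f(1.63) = -16.82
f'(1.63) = -29.09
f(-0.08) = -2.02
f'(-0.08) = 1.74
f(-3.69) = 150.24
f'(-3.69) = -130.79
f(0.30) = -1.57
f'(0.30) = 0.09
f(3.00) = -98.93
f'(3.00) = -97.21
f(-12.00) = 5755.72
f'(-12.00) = -1455.16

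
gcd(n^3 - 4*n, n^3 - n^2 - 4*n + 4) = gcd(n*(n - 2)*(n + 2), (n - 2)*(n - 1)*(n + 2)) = n^2 - 4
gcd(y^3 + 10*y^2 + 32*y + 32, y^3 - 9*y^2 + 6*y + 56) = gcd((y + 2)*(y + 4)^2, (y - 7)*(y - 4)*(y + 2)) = y + 2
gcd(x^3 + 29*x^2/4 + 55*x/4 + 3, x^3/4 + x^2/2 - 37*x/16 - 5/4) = x + 4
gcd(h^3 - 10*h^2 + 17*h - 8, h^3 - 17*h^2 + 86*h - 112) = h - 8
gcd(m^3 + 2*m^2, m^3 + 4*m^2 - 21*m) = m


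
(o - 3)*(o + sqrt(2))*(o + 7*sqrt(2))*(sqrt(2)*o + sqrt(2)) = sqrt(2)*o^4 - 2*sqrt(2)*o^3 + 16*o^3 - 32*o^2 + 11*sqrt(2)*o^2 - 48*o - 28*sqrt(2)*o - 42*sqrt(2)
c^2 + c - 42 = (c - 6)*(c + 7)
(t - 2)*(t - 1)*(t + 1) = t^3 - 2*t^2 - t + 2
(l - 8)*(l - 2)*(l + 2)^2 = l^4 - 6*l^3 - 20*l^2 + 24*l + 64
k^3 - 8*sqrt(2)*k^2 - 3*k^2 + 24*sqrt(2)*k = k*(k - 3)*(k - 8*sqrt(2))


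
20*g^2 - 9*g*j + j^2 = (-5*g + j)*(-4*g + j)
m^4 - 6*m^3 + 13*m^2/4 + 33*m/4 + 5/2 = (m - 5)*(m - 2)*(m + 1/2)^2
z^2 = z^2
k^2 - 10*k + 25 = (k - 5)^2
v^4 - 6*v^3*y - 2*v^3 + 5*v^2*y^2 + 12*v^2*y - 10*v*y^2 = v*(v - 2)*(v - 5*y)*(v - y)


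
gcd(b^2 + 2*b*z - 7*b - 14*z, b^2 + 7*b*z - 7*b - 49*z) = b - 7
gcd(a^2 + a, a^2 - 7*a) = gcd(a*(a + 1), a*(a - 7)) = a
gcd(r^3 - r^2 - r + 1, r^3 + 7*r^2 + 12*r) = 1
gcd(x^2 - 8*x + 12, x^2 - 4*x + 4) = x - 2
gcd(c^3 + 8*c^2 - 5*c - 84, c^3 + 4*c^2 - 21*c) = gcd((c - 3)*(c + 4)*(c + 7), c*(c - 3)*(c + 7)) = c^2 + 4*c - 21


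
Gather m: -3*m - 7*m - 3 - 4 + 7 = -10*m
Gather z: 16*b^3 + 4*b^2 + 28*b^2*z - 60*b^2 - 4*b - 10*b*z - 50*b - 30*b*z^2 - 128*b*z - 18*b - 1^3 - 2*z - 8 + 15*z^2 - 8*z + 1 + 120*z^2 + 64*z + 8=16*b^3 - 56*b^2 - 72*b + z^2*(135 - 30*b) + z*(28*b^2 - 138*b + 54)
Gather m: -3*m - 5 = -3*m - 5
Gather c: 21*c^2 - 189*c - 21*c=21*c^2 - 210*c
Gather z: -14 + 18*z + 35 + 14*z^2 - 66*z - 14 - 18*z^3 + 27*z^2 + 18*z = -18*z^3 + 41*z^2 - 30*z + 7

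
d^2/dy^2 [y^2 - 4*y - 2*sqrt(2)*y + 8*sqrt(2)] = 2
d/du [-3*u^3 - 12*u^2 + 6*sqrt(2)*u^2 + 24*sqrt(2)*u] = -9*u^2 - 24*u + 12*sqrt(2)*u + 24*sqrt(2)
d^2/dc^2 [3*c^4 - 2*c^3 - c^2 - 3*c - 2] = 36*c^2 - 12*c - 2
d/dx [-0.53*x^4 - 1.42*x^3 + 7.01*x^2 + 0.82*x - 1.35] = -2.12*x^3 - 4.26*x^2 + 14.02*x + 0.82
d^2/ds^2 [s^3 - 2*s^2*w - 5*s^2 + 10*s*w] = 6*s - 4*w - 10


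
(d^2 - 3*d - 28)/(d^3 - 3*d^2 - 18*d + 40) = (d - 7)/(d^2 - 7*d + 10)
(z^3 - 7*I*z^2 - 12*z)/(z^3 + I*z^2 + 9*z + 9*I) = z*(z - 4*I)/(z^2 + 4*I*z - 3)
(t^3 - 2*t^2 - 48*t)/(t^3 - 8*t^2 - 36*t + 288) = t/(t - 6)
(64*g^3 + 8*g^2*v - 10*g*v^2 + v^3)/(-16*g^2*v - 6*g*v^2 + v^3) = (-4*g + v)/v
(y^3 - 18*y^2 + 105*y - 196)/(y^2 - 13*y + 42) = (y^2 - 11*y + 28)/(y - 6)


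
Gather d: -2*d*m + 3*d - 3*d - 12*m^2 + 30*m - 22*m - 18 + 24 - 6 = -2*d*m - 12*m^2 + 8*m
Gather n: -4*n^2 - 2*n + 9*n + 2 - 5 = -4*n^2 + 7*n - 3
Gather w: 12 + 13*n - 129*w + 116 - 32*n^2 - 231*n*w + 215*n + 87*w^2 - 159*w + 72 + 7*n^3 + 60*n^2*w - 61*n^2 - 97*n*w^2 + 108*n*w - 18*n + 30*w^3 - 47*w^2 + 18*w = 7*n^3 - 93*n^2 + 210*n + 30*w^3 + w^2*(40 - 97*n) + w*(60*n^2 - 123*n - 270) + 200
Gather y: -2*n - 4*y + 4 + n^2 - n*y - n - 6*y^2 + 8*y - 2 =n^2 - 3*n - 6*y^2 + y*(4 - n) + 2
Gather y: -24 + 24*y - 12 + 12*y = 36*y - 36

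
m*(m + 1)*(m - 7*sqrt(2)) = m^3 - 7*sqrt(2)*m^2 + m^2 - 7*sqrt(2)*m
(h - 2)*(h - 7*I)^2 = h^3 - 2*h^2 - 14*I*h^2 - 49*h + 28*I*h + 98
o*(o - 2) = o^2 - 2*o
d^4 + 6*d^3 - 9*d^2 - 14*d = d*(d - 2)*(d + 1)*(d + 7)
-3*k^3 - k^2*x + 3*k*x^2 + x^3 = (-k + x)*(k + x)*(3*k + x)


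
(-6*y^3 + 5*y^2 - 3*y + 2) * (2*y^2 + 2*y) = -12*y^5 - 2*y^4 + 4*y^3 - 2*y^2 + 4*y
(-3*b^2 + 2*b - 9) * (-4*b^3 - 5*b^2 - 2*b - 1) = 12*b^5 + 7*b^4 + 32*b^3 + 44*b^2 + 16*b + 9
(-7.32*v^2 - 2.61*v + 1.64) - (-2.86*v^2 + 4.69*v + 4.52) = -4.46*v^2 - 7.3*v - 2.88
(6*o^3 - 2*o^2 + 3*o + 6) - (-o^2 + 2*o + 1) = 6*o^3 - o^2 + o + 5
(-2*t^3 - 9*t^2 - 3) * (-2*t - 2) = 4*t^4 + 22*t^3 + 18*t^2 + 6*t + 6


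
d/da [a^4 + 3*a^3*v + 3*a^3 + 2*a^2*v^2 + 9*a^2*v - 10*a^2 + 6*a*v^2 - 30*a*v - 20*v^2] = 4*a^3 + 9*a^2*v + 9*a^2 + 4*a*v^2 + 18*a*v - 20*a + 6*v^2 - 30*v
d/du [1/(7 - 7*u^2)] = 2*u/(7*(u^2 - 1)^2)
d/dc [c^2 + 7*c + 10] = 2*c + 7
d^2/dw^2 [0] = 0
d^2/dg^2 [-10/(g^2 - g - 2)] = 20*(-g^2 + g + (2*g - 1)^2 + 2)/(-g^2 + g + 2)^3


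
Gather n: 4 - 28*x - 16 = -28*x - 12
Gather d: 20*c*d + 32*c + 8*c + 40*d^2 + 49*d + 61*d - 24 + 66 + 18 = 40*c + 40*d^2 + d*(20*c + 110) + 60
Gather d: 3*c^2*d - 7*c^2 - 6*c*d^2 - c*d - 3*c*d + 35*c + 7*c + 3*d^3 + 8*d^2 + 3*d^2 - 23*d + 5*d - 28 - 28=-7*c^2 + 42*c + 3*d^3 + d^2*(11 - 6*c) + d*(3*c^2 - 4*c - 18) - 56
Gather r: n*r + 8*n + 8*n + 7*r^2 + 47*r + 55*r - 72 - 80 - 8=16*n + 7*r^2 + r*(n + 102) - 160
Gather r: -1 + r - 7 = r - 8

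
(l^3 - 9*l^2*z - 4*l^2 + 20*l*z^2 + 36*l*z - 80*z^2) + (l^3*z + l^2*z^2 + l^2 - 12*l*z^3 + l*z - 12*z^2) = l^3*z + l^3 + l^2*z^2 - 9*l^2*z - 3*l^2 - 12*l*z^3 + 20*l*z^2 + 37*l*z - 92*z^2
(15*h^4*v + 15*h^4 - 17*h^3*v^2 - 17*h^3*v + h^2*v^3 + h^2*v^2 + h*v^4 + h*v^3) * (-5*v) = -75*h^4*v^2 - 75*h^4*v + 85*h^3*v^3 + 85*h^3*v^2 - 5*h^2*v^4 - 5*h^2*v^3 - 5*h*v^5 - 5*h*v^4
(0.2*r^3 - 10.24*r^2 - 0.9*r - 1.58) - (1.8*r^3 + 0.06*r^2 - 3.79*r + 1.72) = -1.6*r^3 - 10.3*r^2 + 2.89*r - 3.3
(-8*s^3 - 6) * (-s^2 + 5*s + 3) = 8*s^5 - 40*s^4 - 24*s^3 + 6*s^2 - 30*s - 18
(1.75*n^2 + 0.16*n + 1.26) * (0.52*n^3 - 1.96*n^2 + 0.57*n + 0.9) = 0.91*n^5 - 3.3468*n^4 + 1.3391*n^3 - 0.8034*n^2 + 0.8622*n + 1.134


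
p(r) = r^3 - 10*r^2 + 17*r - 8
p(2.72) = -15.62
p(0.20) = -4.99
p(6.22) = -48.50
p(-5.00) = -468.00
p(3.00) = -20.00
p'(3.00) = -16.00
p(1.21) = -0.30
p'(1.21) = -2.81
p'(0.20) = 13.12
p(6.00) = -50.00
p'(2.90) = -15.77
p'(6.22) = 8.67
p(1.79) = -3.88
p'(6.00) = 5.00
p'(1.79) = -9.19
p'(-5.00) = 192.00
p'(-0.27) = 22.62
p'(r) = 3*r^2 - 20*r + 17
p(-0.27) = -13.34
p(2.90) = -18.41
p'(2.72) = -15.20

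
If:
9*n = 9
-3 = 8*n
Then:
No Solution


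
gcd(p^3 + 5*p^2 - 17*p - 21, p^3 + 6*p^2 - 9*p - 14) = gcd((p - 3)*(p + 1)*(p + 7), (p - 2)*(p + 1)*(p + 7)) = p^2 + 8*p + 7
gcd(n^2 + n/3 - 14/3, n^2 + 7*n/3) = n + 7/3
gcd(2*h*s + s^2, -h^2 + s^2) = 1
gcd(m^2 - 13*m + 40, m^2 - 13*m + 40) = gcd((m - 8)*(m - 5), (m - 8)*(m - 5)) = m^2 - 13*m + 40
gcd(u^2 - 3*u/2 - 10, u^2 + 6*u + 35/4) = u + 5/2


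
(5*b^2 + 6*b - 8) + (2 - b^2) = 4*b^2 + 6*b - 6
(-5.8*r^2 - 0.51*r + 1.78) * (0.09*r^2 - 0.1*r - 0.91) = -0.522*r^4 + 0.5341*r^3 + 5.4892*r^2 + 0.2861*r - 1.6198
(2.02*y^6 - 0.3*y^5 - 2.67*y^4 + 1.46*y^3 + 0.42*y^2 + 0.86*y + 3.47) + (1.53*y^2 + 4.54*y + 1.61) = 2.02*y^6 - 0.3*y^5 - 2.67*y^4 + 1.46*y^3 + 1.95*y^2 + 5.4*y + 5.08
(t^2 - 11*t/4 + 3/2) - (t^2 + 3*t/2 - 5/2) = 4 - 17*t/4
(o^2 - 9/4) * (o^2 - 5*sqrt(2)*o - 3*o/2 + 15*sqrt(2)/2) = o^4 - 5*sqrt(2)*o^3 - 3*o^3/2 - 9*o^2/4 + 15*sqrt(2)*o^2/2 + 27*o/8 + 45*sqrt(2)*o/4 - 135*sqrt(2)/8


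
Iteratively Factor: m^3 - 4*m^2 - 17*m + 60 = (m + 4)*(m^2 - 8*m + 15) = (m - 3)*(m + 4)*(m - 5)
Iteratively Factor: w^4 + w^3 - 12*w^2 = (w)*(w^3 + w^2 - 12*w) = w*(w + 4)*(w^2 - 3*w) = w*(w - 3)*(w + 4)*(w)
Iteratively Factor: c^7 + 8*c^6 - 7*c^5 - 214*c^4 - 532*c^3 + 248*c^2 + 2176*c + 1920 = (c + 4)*(c^6 + 4*c^5 - 23*c^4 - 122*c^3 - 44*c^2 + 424*c + 480) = (c - 5)*(c + 4)*(c^5 + 9*c^4 + 22*c^3 - 12*c^2 - 104*c - 96) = (c - 5)*(c + 4)^2*(c^4 + 5*c^3 + 2*c^2 - 20*c - 24) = (c - 5)*(c - 2)*(c + 4)^2*(c^3 + 7*c^2 + 16*c + 12) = (c - 5)*(c - 2)*(c + 2)*(c + 4)^2*(c^2 + 5*c + 6) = (c - 5)*(c - 2)*(c + 2)^2*(c + 4)^2*(c + 3)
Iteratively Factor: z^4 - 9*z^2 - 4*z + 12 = (z + 2)*(z^3 - 2*z^2 - 5*z + 6) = (z - 3)*(z + 2)*(z^2 + z - 2) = (z - 3)*(z - 1)*(z + 2)*(z + 2)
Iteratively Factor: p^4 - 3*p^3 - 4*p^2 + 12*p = (p)*(p^3 - 3*p^2 - 4*p + 12) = p*(p - 2)*(p^2 - p - 6) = p*(p - 2)*(p + 2)*(p - 3)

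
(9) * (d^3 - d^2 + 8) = 9*d^3 - 9*d^2 + 72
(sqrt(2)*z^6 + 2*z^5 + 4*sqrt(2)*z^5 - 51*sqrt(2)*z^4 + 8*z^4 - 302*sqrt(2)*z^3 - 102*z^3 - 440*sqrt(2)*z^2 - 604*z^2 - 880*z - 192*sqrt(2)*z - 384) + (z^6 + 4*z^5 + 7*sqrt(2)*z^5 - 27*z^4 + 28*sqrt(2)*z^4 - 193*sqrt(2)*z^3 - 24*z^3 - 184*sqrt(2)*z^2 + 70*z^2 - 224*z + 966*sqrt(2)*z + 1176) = z^6 + sqrt(2)*z^6 + 6*z^5 + 11*sqrt(2)*z^5 - 23*sqrt(2)*z^4 - 19*z^4 - 495*sqrt(2)*z^3 - 126*z^3 - 624*sqrt(2)*z^2 - 534*z^2 - 1104*z + 774*sqrt(2)*z + 792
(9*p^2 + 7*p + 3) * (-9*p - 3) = -81*p^3 - 90*p^2 - 48*p - 9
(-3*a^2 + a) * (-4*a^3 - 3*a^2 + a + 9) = 12*a^5 + 5*a^4 - 6*a^3 - 26*a^2 + 9*a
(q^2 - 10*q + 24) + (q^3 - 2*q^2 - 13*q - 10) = q^3 - q^2 - 23*q + 14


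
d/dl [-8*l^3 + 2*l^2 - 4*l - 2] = -24*l^2 + 4*l - 4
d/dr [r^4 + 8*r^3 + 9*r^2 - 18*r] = 4*r^3 + 24*r^2 + 18*r - 18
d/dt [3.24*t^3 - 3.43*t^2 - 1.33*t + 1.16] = 9.72*t^2 - 6.86*t - 1.33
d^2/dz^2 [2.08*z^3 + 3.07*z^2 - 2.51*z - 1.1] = 12.48*z + 6.14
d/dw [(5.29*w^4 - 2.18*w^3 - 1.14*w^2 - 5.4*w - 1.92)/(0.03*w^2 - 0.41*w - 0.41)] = (0.3174*w^5 - 6.5721*w^4 - 6.888*w^3 + 3.3108*w^2 + 1.05*w + 1.4268)/(0.0009*w^4 - 0.0246*w^3 + 0.1435*w^2 + 0.3362*w + 0.1681)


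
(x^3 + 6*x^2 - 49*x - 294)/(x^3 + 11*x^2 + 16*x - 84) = (x - 7)/(x - 2)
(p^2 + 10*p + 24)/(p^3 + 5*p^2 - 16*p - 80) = (p + 6)/(p^2 + p - 20)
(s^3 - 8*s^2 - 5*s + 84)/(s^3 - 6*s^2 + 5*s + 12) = (s^2 - 4*s - 21)/(s^2 - 2*s - 3)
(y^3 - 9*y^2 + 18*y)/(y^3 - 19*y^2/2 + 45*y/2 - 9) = 2*y/(2*y - 1)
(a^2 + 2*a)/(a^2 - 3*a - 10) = a/(a - 5)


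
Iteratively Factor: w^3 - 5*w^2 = (w)*(w^2 - 5*w) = w^2*(w - 5)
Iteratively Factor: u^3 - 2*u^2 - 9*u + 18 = (u + 3)*(u^2 - 5*u + 6) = (u - 3)*(u + 3)*(u - 2)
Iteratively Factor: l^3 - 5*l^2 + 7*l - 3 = (l - 1)*(l^2 - 4*l + 3) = (l - 1)^2*(l - 3)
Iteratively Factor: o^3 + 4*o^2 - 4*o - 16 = (o + 4)*(o^2 - 4) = (o - 2)*(o + 4)*(o + 2)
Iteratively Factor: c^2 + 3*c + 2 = (c + 2)*(c + 1)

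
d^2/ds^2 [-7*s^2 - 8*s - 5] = -14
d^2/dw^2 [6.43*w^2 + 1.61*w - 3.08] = 12.8600000000000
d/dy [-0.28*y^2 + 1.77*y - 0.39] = 1.77 - 0.56*y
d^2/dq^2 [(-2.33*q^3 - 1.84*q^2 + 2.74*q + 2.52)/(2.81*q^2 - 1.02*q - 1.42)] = (7.105427357601e-15*q^4 + 9.28041600000006*q^3 + 55.088592*q^2 - 5.92732800000001*q + 9.99664)/(22.188041*q^6 - 24.162066*q^5 - 24.866814*q^4 + 23.358816*q^3 + 12.566148*q^2 - 6.170184*q - 2.863288)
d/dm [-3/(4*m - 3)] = 12/(4*m - 3)^2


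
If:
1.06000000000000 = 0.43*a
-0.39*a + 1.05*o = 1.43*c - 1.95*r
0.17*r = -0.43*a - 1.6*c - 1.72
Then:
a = 2.47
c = -0.10625*r - 1.7375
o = -2.00184523809524*r - 1.45069490586932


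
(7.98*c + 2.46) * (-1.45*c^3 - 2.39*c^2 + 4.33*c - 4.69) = -11.571*c^4 - 22.6392*c^3 + 28.674*c^2 - 26.7744*c - 11.5374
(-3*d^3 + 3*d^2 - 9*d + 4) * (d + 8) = -3*d^4 - 21*d^3 + 15*d^2 - 68*d + 32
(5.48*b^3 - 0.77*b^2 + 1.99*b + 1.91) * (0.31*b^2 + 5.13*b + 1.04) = 1.6988*b^5 + 27.8737*b^4 + 2.366*b^3 + 10.0*b^2 + 11.8679*b + 1.9864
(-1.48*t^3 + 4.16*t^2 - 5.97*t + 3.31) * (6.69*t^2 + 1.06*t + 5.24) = -9.9012*t^5 + 26.2616*t^4 - 43.2849*t^3 + 37.6141*t^2 - 27.7742*t + 17.3444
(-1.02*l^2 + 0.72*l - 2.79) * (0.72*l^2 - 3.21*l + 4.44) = -0.7344*l^4 + 3.7926*l^3 - 8.8488*l^2 + 12.1527*l - 12.3876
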